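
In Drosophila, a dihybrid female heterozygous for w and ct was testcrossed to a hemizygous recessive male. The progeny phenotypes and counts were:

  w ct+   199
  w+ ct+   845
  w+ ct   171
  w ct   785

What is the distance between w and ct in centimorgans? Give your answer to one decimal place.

The two most frequent classes, w+ ct+ (845) and w ct (785), are the parental types, so the F1 was w+ ct+ / w ct.
The recombinant classes are w+ ct and w ct+: 171 + 199 = 370.
Recombination frequency = 370/2000 = 0.1850 ≈ 18.5%, i.e. 18.5 centimorgans.

18.5 centimorgans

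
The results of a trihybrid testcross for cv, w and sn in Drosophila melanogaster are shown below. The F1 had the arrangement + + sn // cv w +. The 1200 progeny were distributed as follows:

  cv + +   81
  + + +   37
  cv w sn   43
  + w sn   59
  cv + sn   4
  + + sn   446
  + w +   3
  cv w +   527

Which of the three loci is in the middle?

The two rarest classes, cv + sn and + w +, are the double crossovers. Comparing them with the parentals, only the cv allele has switched, so cv is the middle locus and the order is w – cv – sn.

cv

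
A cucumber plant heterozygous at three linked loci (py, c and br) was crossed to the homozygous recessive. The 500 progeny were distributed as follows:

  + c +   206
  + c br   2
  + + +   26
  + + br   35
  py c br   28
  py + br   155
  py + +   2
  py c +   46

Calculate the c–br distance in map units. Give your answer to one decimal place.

11.6 map units

The two most frequent reciprocal classes, + c + and py + br, are the parental types, so the F1 was + c + / py + br.
The two rarest classes, + c br and py + +, are the double crossovers. Comparing them with the parentals, only the br allele has switched, so br is the middle locus and the order is py – br – c.
Crossovers in the br–c interval produce the single-crossover classes + + + and py c br (26 + 28 = 54) plus the double crossovers (4).
RF(br–c) = (54 + 4) / 500 = 58/500 = 0.1160 → 11.6 map units.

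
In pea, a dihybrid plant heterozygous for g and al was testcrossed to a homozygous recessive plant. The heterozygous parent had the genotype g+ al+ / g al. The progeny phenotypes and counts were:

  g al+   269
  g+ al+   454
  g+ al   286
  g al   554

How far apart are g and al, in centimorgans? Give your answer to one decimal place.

35.5 centimorgans

The recombinant classes are g+ al and g al+: 286 + 269 = 555.
Recombination frequency = 555/1563 = 0.3551 ≈ 35.5%, i.e. 35.5 centimorgans.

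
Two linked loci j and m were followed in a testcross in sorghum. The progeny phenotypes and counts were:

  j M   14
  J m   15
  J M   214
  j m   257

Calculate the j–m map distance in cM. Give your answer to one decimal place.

The two most frequent classes, J M (214) and j m (257), are the parental types, so the F1 was J M / j m.
The recombinant classes are J m and j M: 15 + 14 = 29.
Recombination frequency = 29/500 = 0.0580 ≈ 5.8%, i.e. 5.8 cM.

5.8 cM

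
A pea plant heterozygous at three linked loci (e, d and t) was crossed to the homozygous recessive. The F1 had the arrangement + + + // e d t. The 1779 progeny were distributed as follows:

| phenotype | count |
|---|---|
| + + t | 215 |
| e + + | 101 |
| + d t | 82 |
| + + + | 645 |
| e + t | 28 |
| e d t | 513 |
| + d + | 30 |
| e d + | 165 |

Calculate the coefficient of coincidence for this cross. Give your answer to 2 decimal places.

The two rarest classes, + d + and e + t, are the double crossovers. Comparing them with the parentals, only the d allele has switched, so d is the middle locus and the order is t – d – e.
t–d: (380 + 58)/1779 = 0.2462; d–e: (183 + 58)/1779 = 0.1355.
Expected DCO frequency = 0.2462 × 0.1355 ≈ 0.03336; observed = 58/1779 ≈ 0.03260.
Coefficient of coincidence = 0.03260/0.03336 ≈ 0.98.

0.98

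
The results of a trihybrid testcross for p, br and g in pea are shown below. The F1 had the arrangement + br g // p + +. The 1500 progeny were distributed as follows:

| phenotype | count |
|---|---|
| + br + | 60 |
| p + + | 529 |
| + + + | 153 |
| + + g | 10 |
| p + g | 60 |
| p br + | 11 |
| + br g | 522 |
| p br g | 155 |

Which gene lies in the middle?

br

The two rarest classes, + + g and p br +, are the double crossovers. Comparing them with the parentals, only the br allele has switched, so br is the middle locus and the order is g – br – p.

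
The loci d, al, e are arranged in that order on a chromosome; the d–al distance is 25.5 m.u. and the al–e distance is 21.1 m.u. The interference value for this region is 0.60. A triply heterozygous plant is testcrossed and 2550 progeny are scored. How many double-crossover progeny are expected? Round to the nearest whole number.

55

Map distances give recombination frequencies of 0.255 and 0.211 for the two intervals.
With interference 0.60 (so coincidence = 0.40), expected double-crossover frequency = 0.255 × 0.211 × 0.40 = 0.02152.
Expected number = 0.02152 × 2550 = 54.88 ≈ 55.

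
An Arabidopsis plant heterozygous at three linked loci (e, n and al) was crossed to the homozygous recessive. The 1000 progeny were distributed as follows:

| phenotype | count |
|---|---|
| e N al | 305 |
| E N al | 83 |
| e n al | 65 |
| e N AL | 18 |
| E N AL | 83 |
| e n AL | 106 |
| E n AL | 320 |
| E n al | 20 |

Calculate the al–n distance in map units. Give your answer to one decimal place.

18.6 map units

The two most frequent reciprocal classes, E n AL and e N al, are the parental types, so the F1 was E n AL / e N al.
The two rarest classes, E n al and e N AL, are the double crossovers. Comparing them with the parentals, only the al allele has switched, so al is the middle locus and the order is n – al – e.
Crossovers in the n–al interval produce the single-crossover classes E N AL and e n al (83 + 65 = 148) plus the double crossovers (38).
RF(n–al) = (148 + 38) / 1000 = 186/1000 = 0.1860 → 18.6 map units.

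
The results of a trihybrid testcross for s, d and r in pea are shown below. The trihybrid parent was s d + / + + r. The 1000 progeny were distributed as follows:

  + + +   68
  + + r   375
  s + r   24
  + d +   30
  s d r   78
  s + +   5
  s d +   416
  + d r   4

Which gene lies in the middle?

The two rarest classes, s + + and + d r, are the double crossovers. Comparing them with the parentals, only the d allele has switched, so d is the middle locus and the order is s – d – r.

d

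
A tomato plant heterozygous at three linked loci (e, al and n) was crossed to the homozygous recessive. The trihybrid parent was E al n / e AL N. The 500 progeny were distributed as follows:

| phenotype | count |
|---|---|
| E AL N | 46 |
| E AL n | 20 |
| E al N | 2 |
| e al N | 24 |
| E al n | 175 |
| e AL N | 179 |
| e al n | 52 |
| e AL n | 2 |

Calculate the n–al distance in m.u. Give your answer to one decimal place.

The two rarest classes, E al N and e AL n, are the double crossovers. Comparing them with the parentals, only the n allele has switched, so n is the middle locus and the order is e – n – al.
Crossovers in the n–al interval produce the single-crossover classes E AL n and e al N (20 + 24 = 44) plus the double crossovers (4).
RF(n–al) = (44 + 4) / 500 = 48/500 = 0.0960 → 9.6 m.u.

9.6 m.u.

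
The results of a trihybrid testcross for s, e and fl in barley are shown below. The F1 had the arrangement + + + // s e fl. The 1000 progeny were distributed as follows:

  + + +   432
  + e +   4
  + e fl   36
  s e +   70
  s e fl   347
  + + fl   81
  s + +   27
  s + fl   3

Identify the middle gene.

e

The two rarest classes, + e + and s + fl, are the double crossovers. Comparing them with the parentals, only the e allele has switched, so e is the middle locus and the order is s – e – fl.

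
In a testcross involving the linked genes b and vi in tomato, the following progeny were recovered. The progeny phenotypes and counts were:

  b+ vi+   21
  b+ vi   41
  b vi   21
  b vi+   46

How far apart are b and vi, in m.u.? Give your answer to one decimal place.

32.6 m.u.

The two most frequent classes, b+ vi (41) and b vi+ (46), are the parental types, so the F1 was b+ vi / b vi+.
The recombinant classes are b+ vi+ and b vi: 21 + 21 = 42.
Recombination frequency = 42/129 = 0.3256 ≈ 32.6%, i.e. 32.6 m.u.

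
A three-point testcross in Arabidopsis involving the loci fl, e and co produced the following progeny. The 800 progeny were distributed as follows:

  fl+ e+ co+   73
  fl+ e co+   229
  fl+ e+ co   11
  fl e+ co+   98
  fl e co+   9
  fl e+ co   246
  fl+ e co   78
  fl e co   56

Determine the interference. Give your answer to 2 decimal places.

0.45

The two most frequent reciprocal classes, fl e+ co and fl+ e co+, are the parental types, so the F1 was fl e+ co / fl+ e co+.
The two rarest classes, fl+ e+ co and fl e co+, are the double crossovers. Comparing them with the parentals, only the fl allele has switched, so fl is the middle locus and the order is co – fl – e.
co–fl: (176 + 20)/800 = 0.2450; fl–e: (129 + 20)/800 = 0.1862.
Expected DCO frequency = 0.2450 × 0.1862 ≈ 0.04562; observed = 20/800 ≈ 0.02500.
Coefficient of coincidence = 0.02500/0.04562 ≈ 0.55; interference = 1 − 0.55 = 0.45.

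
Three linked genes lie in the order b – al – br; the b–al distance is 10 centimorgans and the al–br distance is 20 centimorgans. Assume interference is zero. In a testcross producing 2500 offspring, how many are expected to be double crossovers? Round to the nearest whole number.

Map distances give recombination frequencies of 0.100 and 0.200 for the two intervals.
With no interference, expected double-crossover frequency = 0.100 × 0.200 = 0.02000.
Expected number = 0.02000 × 2500 = 50.00 ≈ 50.

50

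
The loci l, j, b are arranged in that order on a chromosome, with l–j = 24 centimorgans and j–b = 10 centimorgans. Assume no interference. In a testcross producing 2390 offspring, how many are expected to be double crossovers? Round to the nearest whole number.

57

Map distances give recombination frequencies of 0.240 and 0.100 for the two intervals.
With no interference, expected double-crossover frequency = 0.240 × 0.100 = 0.02400.
Expected number = 0.02400 × 2390 = 57.36 ≈ 57.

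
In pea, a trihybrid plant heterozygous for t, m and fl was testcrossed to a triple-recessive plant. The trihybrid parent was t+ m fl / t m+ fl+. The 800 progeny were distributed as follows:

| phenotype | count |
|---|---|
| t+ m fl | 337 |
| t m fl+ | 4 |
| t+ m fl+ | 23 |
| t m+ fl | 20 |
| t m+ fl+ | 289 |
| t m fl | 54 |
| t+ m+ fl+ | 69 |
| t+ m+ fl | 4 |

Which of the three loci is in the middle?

m

The two rarest classes, t+ m+ fl and t m fl+, are the double crossovers. Comparing them with the parentals, only the m allele has switched, so m is the middle locus and the order is fl – m – t.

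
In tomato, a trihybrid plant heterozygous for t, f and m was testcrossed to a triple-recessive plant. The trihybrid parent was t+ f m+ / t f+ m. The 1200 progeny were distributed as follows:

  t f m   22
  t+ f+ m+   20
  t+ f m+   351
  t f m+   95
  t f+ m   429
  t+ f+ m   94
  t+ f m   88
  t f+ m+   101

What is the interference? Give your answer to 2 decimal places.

0.06

The two rarest classes, t+ f+ m+ and t f m, are the double crossovers. Comparing them with the parentals, only the f allele has switched, so f is the middle locus and the order is t – f – m.
t–f: (189 + 42)/1200 = 0.1925; f–m: (189 + 42)/1200 = 0.1925.
Expected DCO frequency = 0.1925 × 0.1925 ≈ 0.03706; observed = 42/1200 ≈ 0.03500.
Coefficient of coincidence = 0.03500/0.03706 ≈ 0.94; interference = 1 − 0.94 = 0.06.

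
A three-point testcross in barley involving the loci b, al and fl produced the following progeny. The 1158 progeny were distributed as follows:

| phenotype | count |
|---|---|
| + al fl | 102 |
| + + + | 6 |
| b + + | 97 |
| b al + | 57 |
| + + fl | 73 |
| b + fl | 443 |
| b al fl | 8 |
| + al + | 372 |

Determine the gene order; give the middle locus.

The two most frequent reciprocal classes, b + fl and + al +, are the parental types, so the F1 was b + fl / + al +.
The two rarest classes, b al fl and + + +, are the double crossovers. Comparing them with the parentals, only the al allele has switched, so al is the middle locus and the order is fl – al – b.

al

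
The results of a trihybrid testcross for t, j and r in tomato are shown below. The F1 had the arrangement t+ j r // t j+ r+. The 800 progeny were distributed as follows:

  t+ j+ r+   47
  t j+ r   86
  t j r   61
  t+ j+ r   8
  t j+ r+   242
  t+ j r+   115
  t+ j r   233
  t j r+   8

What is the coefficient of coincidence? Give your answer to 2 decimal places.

The two rarest classes, t+ j+ r and t j r+, are the double crossovers. Comparing them with the parentals, only the j allele has switched, so j is the middle locus and the order is r – j – t.
r–j: (201 + 16)/800 = 0.2712; j–t: (108 + 16)/800 = 0.1550.
Expected DCO frequency = 0.2712 × 0.1550 ≈ 0.04204; observed = 16/800 ≈ 0.02000.
Coefficient of coincidence = 0.02000/0.04204 ≈ 0.48.

0.48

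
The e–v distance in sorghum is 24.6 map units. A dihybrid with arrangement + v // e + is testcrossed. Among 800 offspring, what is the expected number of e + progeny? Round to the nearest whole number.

302

A map distance of 24.6 map units corresponds to a recombination frequency of 0.246.
The F1 is + v / e +, so e + is a parental gamete class with expected frequency (1 − r)/2 = 0.754/2 = 0.3770.
Expected number = 0.3770 × 800 = 301.60 ≈ 302.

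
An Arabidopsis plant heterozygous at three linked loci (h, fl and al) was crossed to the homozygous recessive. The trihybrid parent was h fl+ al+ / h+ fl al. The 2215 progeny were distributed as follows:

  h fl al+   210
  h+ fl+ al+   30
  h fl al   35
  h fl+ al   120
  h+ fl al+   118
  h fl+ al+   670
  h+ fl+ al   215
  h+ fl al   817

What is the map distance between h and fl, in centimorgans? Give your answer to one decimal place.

The two rarest classes, h+ fl+ al+ and h fl al, are the double crossovers. Comparing them with the parentals, only the h allele has switched, so h is the middle locus and the order is al – h – fl.
Crossovers in the h–fl interval produce the single-crossover classes h fl al+ and h+ fl+ al (210 + 215 = 425) plus the double crossovers (65).
RF(h–fl) = (425 + 65) / 2215 = 490/2215 = 0.2212 → 22.1 centimorgans.

22.1 centimorgans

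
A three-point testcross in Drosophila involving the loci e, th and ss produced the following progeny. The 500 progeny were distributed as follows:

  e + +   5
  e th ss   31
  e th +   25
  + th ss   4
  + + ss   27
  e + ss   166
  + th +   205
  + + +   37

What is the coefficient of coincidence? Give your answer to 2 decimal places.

0.96

The two most frequent reciprocal classes, e + ss and + th +, are the parental types, so the F1 was e + ss / + th +.
The two rarest classes, e + + and + th ss, are the double crossovers. Comparing them with the parentals, only the ss allele has switched, so ss is the middle locus and the order is th – ss – e.
th–ss: (68 + 9)/500 = 0.1540; ss–e: (52 + 9)/500 = 0.1220.
Expected DCO frequency = 0.1540 × 0.1220 ≈ 0.01879; observed = 9/500 ≈ 0.01800.
Coefficient of coincidence = 0.01800/0.01879 ≈ 0.96.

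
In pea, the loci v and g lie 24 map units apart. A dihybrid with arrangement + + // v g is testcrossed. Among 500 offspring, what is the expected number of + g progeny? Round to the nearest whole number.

60

A map distance of 24 map units corresponds to a recombination frequency of 0.240.
The F1 is + + / v g, so + g is a recombinant gamete class with expected frequency r/2 = 0.240/2 = 0.1200.
Expected number = 0.1200 × 500 = 60.00 ≈ 60.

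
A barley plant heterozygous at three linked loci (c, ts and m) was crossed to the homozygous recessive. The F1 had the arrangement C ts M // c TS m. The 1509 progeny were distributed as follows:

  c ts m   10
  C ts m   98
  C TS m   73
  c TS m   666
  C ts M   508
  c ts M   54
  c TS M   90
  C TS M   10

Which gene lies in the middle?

The two rarest classes, C TS M and c ts m, are the double crossovers. Comparing them with the parentals, only the ts allele has switched, so ts is the middle locus and the order is c – ts – m.

ts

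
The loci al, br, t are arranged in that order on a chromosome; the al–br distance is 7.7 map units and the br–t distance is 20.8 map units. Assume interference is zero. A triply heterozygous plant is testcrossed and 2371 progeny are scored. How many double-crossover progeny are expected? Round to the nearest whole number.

38

Map distances give recombination frequencies of 0.077 and 0.208 for the two intervals.
With no interference, expected double-crossover frequency = 0.077 × 0.208 = 0.01602.
Expected number = 0.01602 × 2371 = 37.97 ≈ 38.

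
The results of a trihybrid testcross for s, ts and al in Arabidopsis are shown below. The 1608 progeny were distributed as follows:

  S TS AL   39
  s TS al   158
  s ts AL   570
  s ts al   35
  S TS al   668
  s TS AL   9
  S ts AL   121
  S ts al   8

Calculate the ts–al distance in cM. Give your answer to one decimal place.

5.7 cM

The two most frequent reciprocal classes, S TS al and s ts AL, are the parental types, so the F1 was S TS al / s ts AL.
The two rarest classes, S ts al and s TS AL, are the double crossovers. Comparing them with the parentals, only the ts allele has switched, so ts is the middle locus and the order is al – ts – s.
Crossovers in the al–ts interval produce the single-crossover classes S TS AL and s ts al (39 + 35 = 74) plus the double crossovers (17).
RF(al–ts) = (74 + 17) / 1608 = 91/1608 = 0.0566 → 5.7 cM.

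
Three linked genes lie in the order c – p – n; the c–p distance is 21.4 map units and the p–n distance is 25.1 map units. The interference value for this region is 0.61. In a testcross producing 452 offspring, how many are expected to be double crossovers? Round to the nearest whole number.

9

Map distances give recombination frequencies of 0.214 and 0.251 for the two intervals.
With interference 0.61 (so coincidence = 0.39), expected double-crossover frequency = 0.214 × 0.251 × 0.39 = 0.02095.
Expected number = 0.02095 × 452 = 9.47 ≈ 9.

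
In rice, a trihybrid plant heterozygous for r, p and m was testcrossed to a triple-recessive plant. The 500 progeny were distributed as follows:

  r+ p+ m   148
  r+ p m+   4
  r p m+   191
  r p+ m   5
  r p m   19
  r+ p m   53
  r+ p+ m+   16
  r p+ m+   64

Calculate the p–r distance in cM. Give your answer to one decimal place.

The two most frequent reciprocal classes, r+ p+ m and r p m+, are the parental types, so the F1 was r+ p+ m / r p m+.
The two rarest classes, r p+ m and r+ p m+, are the double crossovers. Comparing them with the parentals, only the r allele has switched, so r is the middle locus and the order is m – r – p.
Crossovers in the r–p interval produce the single-crossover classes r+ p m and r p+ m+ (53 + 64 = 117) plus the double crossovers (9).
RF(r–p) = (117 + 9) / 500 = 126/500 = 0.2520 → 25.2 cM.

25.2 cM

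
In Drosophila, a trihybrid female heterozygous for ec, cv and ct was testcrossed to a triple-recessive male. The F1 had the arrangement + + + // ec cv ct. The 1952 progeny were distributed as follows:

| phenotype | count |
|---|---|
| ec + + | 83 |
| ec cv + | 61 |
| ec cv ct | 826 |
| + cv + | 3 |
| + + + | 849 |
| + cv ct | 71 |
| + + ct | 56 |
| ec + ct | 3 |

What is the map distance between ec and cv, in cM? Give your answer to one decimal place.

The two rarest classes, + cv + and ec + ct, are the double crossovers. Comparing them with the parentals, only the cv allele has switched, so cv is the middle locus and the order is ec – cv – ct.
Crossovers in the ec–cv interval produce the single-crossover classes ec + + and + cv ct (83 + 71 = 154) plus the double crossovers (6).
RF(ec–cv) = (154 + 6) / 1952 = 160/1952 = 0.0820 → 8.2 cM.

8.2 cM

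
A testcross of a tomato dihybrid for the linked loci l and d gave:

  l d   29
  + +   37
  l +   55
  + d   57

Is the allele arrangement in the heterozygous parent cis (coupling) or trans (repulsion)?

trans

The two most frequent classes are + d (57) and l + (55); these are the parental (non-recombinant) types.
So the F1 carried + d on one chromosome and l + on the other — the recessive alleles are on opposite chromosomes (trans / repulsion).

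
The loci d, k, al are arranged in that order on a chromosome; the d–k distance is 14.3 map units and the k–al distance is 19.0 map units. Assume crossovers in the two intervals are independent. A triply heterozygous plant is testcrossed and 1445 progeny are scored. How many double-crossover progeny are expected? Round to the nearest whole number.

39

Map distances give recombination frequencies of 0.143 and 0.190 for the two intervals.
With no interference, expected double-crossover frequency = 0.143 × 0.190 = 0.02717.
Expected number = 0.02717 × 1445 = 39.26 ≈ 39.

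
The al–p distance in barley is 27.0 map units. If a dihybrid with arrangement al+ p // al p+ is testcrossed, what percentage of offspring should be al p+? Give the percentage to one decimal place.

36.5%

A map distance of 27.0 map units corresponds to a recombination frequency of 0.270.
The F1 is al+ p / al p+, so al p+ is a parental gamete class with expected frequency (1 − r)/2 = 0.730/2 = 0.3650.
That is 0.3650 = 36.5% of the progeny.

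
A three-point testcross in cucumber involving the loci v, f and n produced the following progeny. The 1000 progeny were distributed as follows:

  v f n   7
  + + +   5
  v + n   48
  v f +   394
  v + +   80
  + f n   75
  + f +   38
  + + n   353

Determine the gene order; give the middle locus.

The two most frequent reciprocal classes, v f + and + + n, are the parental types, so the F1 was v f + / + + n.
The two rarest classes, v f n and + + +, are the double crossovers. Comparing them with the parentals, only the n allele has switched, so n is the middle locus and the order is f – n – v.

n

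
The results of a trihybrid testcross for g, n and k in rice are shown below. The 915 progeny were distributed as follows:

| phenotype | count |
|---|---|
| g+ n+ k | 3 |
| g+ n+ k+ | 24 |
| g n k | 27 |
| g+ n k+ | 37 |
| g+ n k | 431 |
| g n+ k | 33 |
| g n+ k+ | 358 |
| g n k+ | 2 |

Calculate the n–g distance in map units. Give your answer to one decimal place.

6.1 map units

The two most frequent reciprocal classes, g n+ k+ and g+ n k, are the parental types, so the F1 was g n+ k+ / g+ n k.
The two rarest classes, g n k+ and g+ n+ k, are the double crossovers. Comparing them with the parentals, only the n allele has switched, so n is the middle locus and the order is g – n – k.
Crossovers in the g–n interval produce the single-crossover classes g+ n+ k+ and g n k (24 + 27 = 51) plus the double crossovers (5).
RF(g–n) = (51 + 5) / 915 = 56/915 = 0.0612 → 6.1 map units.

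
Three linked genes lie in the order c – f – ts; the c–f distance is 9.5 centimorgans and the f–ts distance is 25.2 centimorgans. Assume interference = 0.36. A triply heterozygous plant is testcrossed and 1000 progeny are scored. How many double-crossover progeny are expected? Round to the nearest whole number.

Map distances give recombination frequencies of 0.095 and 0.252 for the two intervals.
With interference 0.36 (so coincidence = 0.64), expected double-crossover frequency = 0.095 × 0.252 × 0.64 = 0.01532.
Expected number = 0.01532 × 1000 = 15.32 ≈ 15.

15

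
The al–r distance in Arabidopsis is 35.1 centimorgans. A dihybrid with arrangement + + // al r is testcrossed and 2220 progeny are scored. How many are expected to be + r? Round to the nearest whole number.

390

A map distance of 35.1 centimorgans corresponds to a recombination frequency of 0.351.
The F1 is + + / al r, so + r is a recombinant gamete class with expected frequency r/2 = 0.351/2 = 0.1755.
Expected number = 0.1755 × 2220 = 389.61 ≈ 390.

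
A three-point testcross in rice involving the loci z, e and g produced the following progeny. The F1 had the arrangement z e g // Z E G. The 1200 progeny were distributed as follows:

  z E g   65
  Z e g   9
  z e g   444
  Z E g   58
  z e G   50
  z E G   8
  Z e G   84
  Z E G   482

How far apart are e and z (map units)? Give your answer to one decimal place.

13.8 map units

The two rarest classes, Z e g and z E G, are the double crossovers. Comparing them with the parentals, only the z allele has switched, so z is the middle locus and the order is e – z – g.
Crossovers in the e–z interval produce the single-crossover classes z E g and Z e G (65 + 84 = 149) plus the double crossovers (17).
RF(e–z) = (149 + 17) / 1200 = 166/1200 = 0.1383 → 13.8 map units.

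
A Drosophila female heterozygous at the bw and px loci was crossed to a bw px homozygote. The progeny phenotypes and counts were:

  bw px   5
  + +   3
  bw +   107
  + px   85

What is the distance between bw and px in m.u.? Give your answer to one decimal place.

The two most frequent classes, + px (85) and bw + (107), are the parental types, so the F1 was + px / bw +.
The recombinant classes are + + and bw px: 3 + 5 = 8.
Recombination frequency = 8/200 = 0.0400 ≈ 4.0%, i.e. 4.0 m.u.

4.0 m.u.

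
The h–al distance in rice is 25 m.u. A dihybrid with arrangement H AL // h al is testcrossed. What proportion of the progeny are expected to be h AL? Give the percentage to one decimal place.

12.5%

A map distance of 25 m.u. corresponds to a recombination frequency of 0.250.
The F1 is H AL / h al, so h AL is a recombinant gamete class with expected frequency r/2 = 0.250/2 = 0.1250.
That is 0.1250 = 12.5% of the progeny.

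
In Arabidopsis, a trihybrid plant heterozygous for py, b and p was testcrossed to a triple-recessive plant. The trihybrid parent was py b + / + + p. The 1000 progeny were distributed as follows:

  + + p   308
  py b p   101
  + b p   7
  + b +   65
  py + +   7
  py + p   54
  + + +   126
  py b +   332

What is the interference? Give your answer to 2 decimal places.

The two rarest classes, py + + and + b p, are the double crossovers. Comparing them with the parentals, only the b allele has switched, so b is the middle locus and the order is py – b – p.
py–b: (119 + 14)/1000 = 0.1330; b–p: (227 + 14)/1000 = 0.2410.
Expected DCO frequency = 0.1330 × 0.2410 ≈ 0.03205; observed = 14/1000 ≈ 0.01400.
Coefficient of coincidence = 0.01400/0.03205 ≈ 0.44; interference = 1 − 0.44 = 0.56.

0.56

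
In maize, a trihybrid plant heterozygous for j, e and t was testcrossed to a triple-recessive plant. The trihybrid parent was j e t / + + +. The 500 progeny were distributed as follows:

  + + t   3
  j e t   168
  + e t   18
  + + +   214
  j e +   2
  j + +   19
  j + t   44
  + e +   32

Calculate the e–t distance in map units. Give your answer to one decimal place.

16.2 map units

The two rarest classes, j e + and + + t, are the double crossovers. Comparing them with the parentals, only the t allele has switched, so t is the middle locus and the order is e – t – j.
Crossovers in the e–t interval produce the single-crossover classes j + t and + e + (44 + 32 = 76) plus the double crossovers (5).
RF(e–t) = (76 + 5) / 500 = 81/500 = 0.1620 → 16.2 map units.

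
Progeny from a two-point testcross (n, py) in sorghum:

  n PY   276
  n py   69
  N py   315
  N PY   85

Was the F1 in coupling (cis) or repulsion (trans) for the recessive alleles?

trans

The two most frequent classes are N py (315) and n PY (276); these are the parental (non-recombinant) types.
So the F1 carried N py on one chromosome and n PY on the other — the recessive alleles are on opposite chromosomes (trans / repulsion).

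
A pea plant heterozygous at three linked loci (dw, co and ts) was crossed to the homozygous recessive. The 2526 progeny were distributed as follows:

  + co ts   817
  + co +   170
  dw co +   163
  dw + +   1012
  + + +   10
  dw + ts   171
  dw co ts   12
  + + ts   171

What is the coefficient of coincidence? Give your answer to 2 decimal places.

0.43

The two most frequent reciprocal classes, dw + + and + co ts, are the parental types, so the F1 was dw + + / + co ts.
The two rarest classes, + + + and dw co ts, are the double crossovers. Comparing them with the parentals, only the dw allele has switched, so dw is the middle locus and the order is co – dw – ts.
co–dw: (334 + 22)/2526 = 0.1409; dw–ts: (341 + 22)/2526 = 0.1437.
Expected DCO frequency = 0.1409 × 0.1437 ≈ 0.02025; observed = 22/2526 ≈ 0.00871.
Coefficient of coincidence = 0.00871/0.02025 ≈ 0.43.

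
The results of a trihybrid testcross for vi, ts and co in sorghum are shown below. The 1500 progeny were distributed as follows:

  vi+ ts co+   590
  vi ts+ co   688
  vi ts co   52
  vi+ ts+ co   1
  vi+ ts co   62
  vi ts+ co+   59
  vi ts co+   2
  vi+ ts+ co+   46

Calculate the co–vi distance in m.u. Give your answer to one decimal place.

The two most frequent reciprocal classes, vi ts+ co and vi+ ts co+, are the parental types, so the F1 was vi ts+ co / vi+ ts co+.
The two rarest classes, vi+ ts+ co and vi ts co+, are the double crossovers. Comparing them with the parentals, only the vi allele has switched, so vi is the middle locus and the order is co – vi – ts.
Crossovers in the co–vi interval produce the single-crossover classes vi ts+ co+ and vi+ ts co (59 + 62 = 121) plus the double crossovers (3).
RF(co–vi) = (121 + 3) / 1500 = 124/1500 = 0.0827 → 8.3 m.u.

8.3 m.u.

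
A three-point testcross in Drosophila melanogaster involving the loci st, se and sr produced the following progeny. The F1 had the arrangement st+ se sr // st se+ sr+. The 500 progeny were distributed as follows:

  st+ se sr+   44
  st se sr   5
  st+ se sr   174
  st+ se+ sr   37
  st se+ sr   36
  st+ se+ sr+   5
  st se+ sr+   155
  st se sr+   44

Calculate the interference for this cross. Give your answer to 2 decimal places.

0.39

The two rarest classes, st se sr and st+ se+ sr+, are the double crossovers. Comparing them with the parentals, only the st allele has switched, so st is the middle locus and the order is sr – st – se.
sr–st: (80 + 10)/500 = 0.1800; st–se: (81 + 10)/500 = 0.1820.
Expected DCO frequency = 0.1800 × 0.1820 ≈ 0.03276; observed = 10/500 ≈ 0.02000.
Coefficient of coincidence = 0.02000/0.03276 ≈ 0.61; interference = 1 − 0.61 = 0.39.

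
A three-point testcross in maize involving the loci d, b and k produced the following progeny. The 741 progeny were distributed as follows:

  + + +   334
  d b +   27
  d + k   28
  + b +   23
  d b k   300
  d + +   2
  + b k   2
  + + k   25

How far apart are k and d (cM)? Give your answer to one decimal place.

7.6 cM

The two most frequent reciprocal classes, + + + and d b k, are the parental types, so the F1 was + + + / d b k.
The two rarest classes, d + + and + b k, are the double crossovers. Comparing them with the parentals, only the d allele has switched, so d is the middle locus and the order is k – d – b.
Crossovers in the k–d interval produce the single-crossover classes + + k and d b + (25 + 27 = 52) plus the double crossovers (4).
RF(k–d) = (52 + 4) / 741 = 56/741 = 0.0756 → 7.6 cM.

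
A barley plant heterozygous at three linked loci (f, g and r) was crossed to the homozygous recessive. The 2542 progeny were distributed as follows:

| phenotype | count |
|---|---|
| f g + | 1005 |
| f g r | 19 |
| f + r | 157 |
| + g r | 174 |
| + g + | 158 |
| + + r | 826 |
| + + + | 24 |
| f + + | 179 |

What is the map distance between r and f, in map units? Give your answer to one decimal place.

14.1 map units

The two most frequent reciprocal classes, f g + and + + r, are the parental types, so the F1 was f g + / + + r.
The two rarest classes, f g r and + + +, are the double crossovers. Comparing them with the parentals, only the r allele has switched, so r is the middle locus and the order is g – r – f.
Crossovers in the r–f interval produce the single-crossover classes + g + and f + r (158 + 157 = 315) plus the double crossovers (43).
RF(r–f) = (315 + 43) / 2542 = 358/2542 = 0.1408 → 14.1 map units.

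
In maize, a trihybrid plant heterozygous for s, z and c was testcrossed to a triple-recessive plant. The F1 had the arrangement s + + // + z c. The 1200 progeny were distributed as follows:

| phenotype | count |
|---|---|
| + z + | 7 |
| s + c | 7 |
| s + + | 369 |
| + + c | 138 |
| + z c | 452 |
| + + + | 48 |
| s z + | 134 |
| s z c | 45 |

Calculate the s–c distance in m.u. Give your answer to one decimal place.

8.9 m.u.

The two rarest classes, s + c and + z +, are the double crossovers. Comparing them with the parentals, only the c allele has switched, so c is the middle locus and the order is z – c – s.
Crossovers in the c–s interval produce the single-crossover classes + + + and s z c (48 + 45 = 93) plus the double crossovers (14).
RF(c–s) = (93 + 14) / 1200 = 107/1200 = 0.0892 → 8.9 m.u.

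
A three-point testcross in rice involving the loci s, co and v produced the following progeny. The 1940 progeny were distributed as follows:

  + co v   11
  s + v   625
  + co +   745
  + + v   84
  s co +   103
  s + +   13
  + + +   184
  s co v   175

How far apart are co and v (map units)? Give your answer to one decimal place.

The two most frequent reciprocal classes, + co + and s + v, are the parental types, so the F1 was + co + / s + v.
The two rarest classes, + co v and s + +, are the double crossovers. Comparing them with the parentals, only the v allele has switched, so v is the middle locus and the order is s – v – co.
Crossovers in the v–co interval produce the single-crossover classes + + + and s co v (184 + 175 = 359) plus the double crossovers (24).
RF(v–co) = (359 + 24) / 1940 = 383/1940 = 0.1974 → 19.7 map units.

19.7 map units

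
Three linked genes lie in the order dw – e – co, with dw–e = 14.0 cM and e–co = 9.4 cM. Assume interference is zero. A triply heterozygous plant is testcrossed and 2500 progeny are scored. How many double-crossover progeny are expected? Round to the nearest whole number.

Map distances give recombination frequencies of 0.140 and 0.094 for the two intervals.
With no interference, expected double-crossover frequency = 0.140 × 0.094 = 0.01316.
Expected number = 0.01316 × 2500 = 32.90 ≈ 33.

33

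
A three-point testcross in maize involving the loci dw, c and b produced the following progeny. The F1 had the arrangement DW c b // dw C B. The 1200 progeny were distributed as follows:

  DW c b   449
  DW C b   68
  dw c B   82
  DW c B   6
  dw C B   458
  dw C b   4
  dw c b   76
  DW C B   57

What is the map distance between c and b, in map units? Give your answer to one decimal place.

13.3 map units

The two rarest classes, DW c B and dw C b, are the double crossovers. Comparing them with the parentals, only the b allele has switched, so b is the middle locus and the order is c – b – dw.
Crossovers in the c–b interval produce the single-crossover classes DW C b and dw c B (68 + 82 = 150) plus the double crossovers (10).
RF(c–b) = (150 + 10) / 1200 = 160/1200 = 0.1333 → 13.3 map units.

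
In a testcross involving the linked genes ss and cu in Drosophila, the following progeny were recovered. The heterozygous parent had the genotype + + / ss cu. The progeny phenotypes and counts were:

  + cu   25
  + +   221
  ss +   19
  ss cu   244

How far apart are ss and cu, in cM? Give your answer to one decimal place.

8.6 cM

The recombinant classes are + cu and ss +: 25 + 19 = 44.
Recombination frequency = 44/509 = 0.0864 ≈ 8.6%, i.e. 8.6 cM.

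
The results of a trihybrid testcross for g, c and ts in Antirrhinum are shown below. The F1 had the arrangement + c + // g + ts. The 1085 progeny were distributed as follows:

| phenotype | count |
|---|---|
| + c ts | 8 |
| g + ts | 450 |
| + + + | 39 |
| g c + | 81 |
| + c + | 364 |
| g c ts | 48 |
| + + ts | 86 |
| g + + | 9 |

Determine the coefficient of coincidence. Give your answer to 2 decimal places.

The two rarest classes, + c ts and g + +, are the double crossovers. Comparing them with the parentals, only the ts allele has switched, so ts is the middle locus and the order is g – ts – c.
g–ts: (167 + 17)/1085 = 0.1696; ts–c: (87 + 17)/1085 = 0.0959.
Expected DCO frequency = 0.1696 × 0.0959 ≈ 0.01626; observed = 17/1085 ≈ 0.01567.
Coefficient of coincidence = 0.01567/0.01626 ≈ 0.96.

0.96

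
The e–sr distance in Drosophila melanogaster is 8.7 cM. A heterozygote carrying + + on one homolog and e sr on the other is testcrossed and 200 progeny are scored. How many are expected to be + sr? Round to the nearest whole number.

9

A map distance of 8.7 cM corresponds to a recombination frequency of 0.087.
The F1 is + + / e sr, so + sr is a recombinant gamete class with expected frequency r/2 = 0.087/2 = 0.0435.
Expected number = 0.0435 × 200 = 8.70 ≈ 9.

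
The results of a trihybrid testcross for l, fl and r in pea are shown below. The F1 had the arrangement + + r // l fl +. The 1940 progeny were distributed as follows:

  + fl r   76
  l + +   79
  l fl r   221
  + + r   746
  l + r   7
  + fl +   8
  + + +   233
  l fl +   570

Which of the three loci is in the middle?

l

The two rarest classes, l + r and + fl +, are the double crossovers. Comparing them with the parentals, only the l allele has switched, so l is the middle locus and the order is fl – l – r.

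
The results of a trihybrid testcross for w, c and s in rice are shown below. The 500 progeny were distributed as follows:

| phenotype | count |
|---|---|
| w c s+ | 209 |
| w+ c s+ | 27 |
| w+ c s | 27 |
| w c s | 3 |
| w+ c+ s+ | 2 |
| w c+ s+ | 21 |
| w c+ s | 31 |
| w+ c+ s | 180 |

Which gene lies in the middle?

The two most frequent reciprocal classes, w+ c+ s and w c s+, are the parental types, so the F1 was w+ c+ s / w c s+.
The two rarest classes, w+ c+ s+ and w c s, are the double crossovers. Comparing them with the parentals, only the s allele has switched, so s is the middle locus and the order is w – s – c.

s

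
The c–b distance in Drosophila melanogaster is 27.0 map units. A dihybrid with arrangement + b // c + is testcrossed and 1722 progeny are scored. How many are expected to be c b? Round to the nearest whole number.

A map distance of 27.0 map units corresponds to a recombination frequency of 0.270.
The F1 is + b / c +, so c b is a recombinant gamete class with expected frequency r/2 = 0.270/2 = 0.1350.
Expected number = 0.1350 × 1722 = 232.47 ≈ 232.

232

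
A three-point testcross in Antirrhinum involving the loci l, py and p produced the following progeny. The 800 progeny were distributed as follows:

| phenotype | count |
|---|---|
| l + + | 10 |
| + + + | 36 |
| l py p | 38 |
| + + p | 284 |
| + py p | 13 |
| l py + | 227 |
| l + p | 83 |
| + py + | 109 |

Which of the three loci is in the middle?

The two most frequent reciprocal classes, l py + and + + p, are the parental types, so the F1 was l py + / + + p.
The two rarest classes, l + + and + py p, are the double crossovers. Comparing them with the parentals, only the py allele has switched, so py is the middle locus and the order is p – py – l.

py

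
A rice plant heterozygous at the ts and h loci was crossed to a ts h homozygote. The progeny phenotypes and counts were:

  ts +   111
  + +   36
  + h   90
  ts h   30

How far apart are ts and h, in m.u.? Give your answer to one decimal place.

The two most frequent classes, + h (90) and ts + (111), are the parental types, so the F1 was + h / ts +.
The recombinant classes are + + and ts h: 36 + 30 = 66.
Recombination frequency = 66/267 = 0.2472 ≈ 24.7%, i.e. 24.7 m.u.

24.7 m.u.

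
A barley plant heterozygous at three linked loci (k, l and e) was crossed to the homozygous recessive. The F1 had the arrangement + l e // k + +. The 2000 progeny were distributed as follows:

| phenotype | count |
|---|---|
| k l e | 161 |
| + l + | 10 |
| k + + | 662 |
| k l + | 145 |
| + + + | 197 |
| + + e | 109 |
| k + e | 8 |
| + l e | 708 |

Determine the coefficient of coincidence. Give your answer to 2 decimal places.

0.35

The two rarest classes, + l + and k + e, are the double crossovers. Comparing them with the parentals, only the e allele has switched, so e is the middle locus and the order is k – e – l.
k–e: (358 + 18)/2000 = 0.1880; e–l: (254 + 18)/2000 = 0.1360.
Expected DCO frequency = 0.1880 × 0.1360 ≈ 0.02557; observed = 18/2000 ≈ 0.00900.
Coefficient of coincidence = 0.00900/0.02557 ≈ 0.35.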